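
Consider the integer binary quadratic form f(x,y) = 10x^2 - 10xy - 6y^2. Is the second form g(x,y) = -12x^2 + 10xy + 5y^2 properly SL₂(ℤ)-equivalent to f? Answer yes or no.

D₁ = 340, D₂ = 340
river cycle of f (length 6): (-6, 10, 10), (10, 10, -6), (-6, 14, 6), (6, 10, -10), (-10, 10, 6), (6, 14, -6)
river cycle of g (length 14): (5, 10, -12), (-12, 14, 3), (3, 16, -7), (-7, 12, 7), (7, 16, -3), (-3, 14, 12), (12, 10, -5), (-5, 10, 12), (12, 14, -3), (-3, 16, 7), … (4 more)
cycles differ ⇒ inequivalent

no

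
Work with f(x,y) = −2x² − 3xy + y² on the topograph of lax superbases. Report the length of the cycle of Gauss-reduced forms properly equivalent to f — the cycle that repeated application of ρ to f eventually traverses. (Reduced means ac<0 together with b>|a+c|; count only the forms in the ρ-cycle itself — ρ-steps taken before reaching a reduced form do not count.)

D = 17, ⌊√D⌋ = 4
descent: ρ → (1,3,-2)  [lands on river]
river: ρ → (-2,1,2)
river: ρ → (2,3,-1)
river: ρ → (-1,3,2)
river: ρ → (2,1,-2)
river: ρ → (-2,3,1)
ρ-cycle length = 6 (tail of 1 descent step not counted)

6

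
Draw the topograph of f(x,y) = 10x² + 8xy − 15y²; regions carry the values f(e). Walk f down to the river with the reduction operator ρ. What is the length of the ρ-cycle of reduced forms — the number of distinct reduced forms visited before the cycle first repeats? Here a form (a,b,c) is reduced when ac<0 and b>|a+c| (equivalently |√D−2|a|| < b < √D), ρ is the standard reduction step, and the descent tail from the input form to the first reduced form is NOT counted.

D = 664, ⌊√D⌋ = 25
river: ρ → (-15,22,3)
river: ρ → (3,20,-22)
river: ρ → (-22,24,1)
river: ρ → (1,24,-22)
river: ρ → (-22,20,3)
river: ρ → (3,22,-15)
river: ρ → (-15,8,10)
river: ρ → (10,12,-13)
river: ρ → (-13,14,9)
river: ρ → (9,22,-5)
river: ρ → (-5,18,17)
river: ρ → (17,16,-6)
river: ρ → (-6,20,11)
river: ρ → (11,24,-2)
river: ρ → (-2,24,11)
river: ρ → (11,20,-6)
river: ρ → (-6,16,17)
river: ρ → (17,18,-5)
river: ρ → (-5,22,9)
river: ρ → (9,14,-13)
river: ρ → (-13,12,10)
river: ρ → (10,8,-15)
ρ-cycle length = 22 (tail of 0 descent steps not counted)

22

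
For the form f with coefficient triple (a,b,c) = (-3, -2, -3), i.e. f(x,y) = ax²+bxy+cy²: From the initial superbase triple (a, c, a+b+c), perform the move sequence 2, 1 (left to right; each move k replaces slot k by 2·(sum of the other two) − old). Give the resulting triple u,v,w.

start (-3,-3,-8) = (f(1,0),f(0,1),f(1,1))
replace slot 2: 2·((-3)+(-8)) − (-3) = -19 → (-3,-19,-8)
replace slot 1: 2·((-19)+(-8)) − (-3) = -51 → (-51,-19,-8)

-51,-19,-8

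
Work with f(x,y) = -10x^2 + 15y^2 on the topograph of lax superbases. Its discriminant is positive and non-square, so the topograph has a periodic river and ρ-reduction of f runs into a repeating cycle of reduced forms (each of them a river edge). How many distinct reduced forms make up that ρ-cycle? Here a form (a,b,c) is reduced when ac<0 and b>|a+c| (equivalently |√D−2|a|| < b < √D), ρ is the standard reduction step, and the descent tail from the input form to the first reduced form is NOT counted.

D = 600, ⌊√D⌋ = 24
descent: ρ → (15,0,-10)
descent: ρ → (-10,20,5)  [lands on river]
river: ρ → (5,20,-10)
ρ-cycle length = 2 (tail of 2 descent steps not counted)

2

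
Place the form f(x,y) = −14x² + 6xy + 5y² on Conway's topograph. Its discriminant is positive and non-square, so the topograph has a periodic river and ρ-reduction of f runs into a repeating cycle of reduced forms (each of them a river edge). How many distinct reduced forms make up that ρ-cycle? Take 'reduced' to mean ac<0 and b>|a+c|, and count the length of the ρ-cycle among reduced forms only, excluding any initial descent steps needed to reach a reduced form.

D = 316, ⌊√D⌋ = 17
descent: ρ → (5,14,-6)  [lands on river]
river: ρ → (-6,10,9)
river: ρ → (9,8,-7)
river: ρ → (-7,6,10)
river: ρ → (10,14,-3)
river: ρ → (-3,16,5)
ρ-cycle length = 6 (tail of 1 descent step not counted)

6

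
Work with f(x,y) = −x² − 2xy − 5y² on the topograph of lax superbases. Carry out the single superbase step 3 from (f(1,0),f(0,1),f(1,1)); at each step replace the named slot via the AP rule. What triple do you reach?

start (-1,-5,-8) = (f(1,0),f(0,1),f(1,1))
replace slot 3: 2·((-1)+(-5)) − (-8) = -4 → (-1,-5,-4)

-1,-5,-4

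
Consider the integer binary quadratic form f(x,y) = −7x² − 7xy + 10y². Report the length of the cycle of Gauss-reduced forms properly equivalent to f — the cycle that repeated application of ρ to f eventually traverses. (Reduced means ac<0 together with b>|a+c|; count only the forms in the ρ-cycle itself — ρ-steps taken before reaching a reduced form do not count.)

D = 329, ⌊√D⌋ = 18
descent: ρ → (10,7,-7)  [lands on river]
river: ρ → (-7,7,10)
river: ρ → (10,13,-4)
river: ρ → (-4,11,13)
river: ρ → (13,15,-2)
river: ρ → (-2,17,5)
river: ρ → (5,13,-8)
river: ρ → (-8,3,10)
river: ρ → (10,17,-1)
river: ρ → (-1,17,10)
river: ρ → (10,3,-8)
river: ρ → (-8,13,5)
river: ρ → (5,17,-2)
river: ρ → (-2,15,13)
river: ρ → (13,11,-4)
river: ρ → (-4,13,10)
ρ-cycle length = 16 (tail of 1 descent step not counted)

16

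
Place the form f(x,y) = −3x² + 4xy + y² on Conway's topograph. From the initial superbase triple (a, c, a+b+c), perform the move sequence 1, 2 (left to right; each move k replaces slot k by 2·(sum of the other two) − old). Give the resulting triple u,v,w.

start (-3,1,2) = (f(1,0),f(0,1),f(1,1))
replace slot 1: 2·(1+2) − (-3) = 9 → (9,1,2)
replace slot 2: 2·(9+2) − 1 = 21 → (9,21,2)

9,21,2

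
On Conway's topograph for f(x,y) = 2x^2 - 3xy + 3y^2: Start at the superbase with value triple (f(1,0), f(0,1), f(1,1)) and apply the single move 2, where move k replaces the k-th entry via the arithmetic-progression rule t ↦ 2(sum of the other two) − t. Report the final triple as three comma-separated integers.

start (2,3,2) = (f(1,0),f(0,1),f(1,1))
replace slot 2: 2·(2+2) − 3 = 5 → (2,5,2)

2,5,2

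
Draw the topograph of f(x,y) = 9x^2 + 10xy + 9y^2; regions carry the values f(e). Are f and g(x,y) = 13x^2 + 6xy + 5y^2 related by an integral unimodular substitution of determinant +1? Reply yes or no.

D₁ = -224, D₂ = -224
f: translate: b→-8 (≡10 mod 18), so (9,10,9)→(9,-8,8)
f: flip: (9,-8,8)→(8,8,9)
f: reduced (well bottom): (8,8,9) with a≤c, −a<b≤a
g: flip: (13,6,5)→(5,-6,13)
g: translate: b→4 (≡-6 mod 10), so (5,-6,13)→(5,4,12)
g: reduced (well bottom): (5,4,12) with a≤c, −a<b≤a
reduced forms (8, 8, 9) vs (5, 4, 12) ⇒ inequivalent

no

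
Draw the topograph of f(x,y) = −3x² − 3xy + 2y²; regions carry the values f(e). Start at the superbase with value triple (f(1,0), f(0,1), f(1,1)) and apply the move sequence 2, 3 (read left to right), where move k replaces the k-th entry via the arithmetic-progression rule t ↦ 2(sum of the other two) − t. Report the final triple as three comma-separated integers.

start (-3,2,-4) = (f(1,0),f(0,1),f(1,1))
replace slot 2: 2·((-3)+(-4)) − 2 = -16 → (-3,-16,-4)
replace slot 3: 2·((-3)+(-16)) − (-4) = -34 → (-3,-16,-34)

-3,-16,-34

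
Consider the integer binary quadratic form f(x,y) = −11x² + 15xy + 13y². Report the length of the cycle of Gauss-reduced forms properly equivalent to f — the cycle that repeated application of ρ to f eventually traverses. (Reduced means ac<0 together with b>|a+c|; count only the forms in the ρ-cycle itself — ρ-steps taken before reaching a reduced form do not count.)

D = 797, ⌊√D⌋ = 28
river: ρ → (13,11,-13)
river: ρ → (-13,15,11)
river: ρ → (11,7,-17)
river: ρ → (-17,27,1)
river: ρ → (1,27,-17)
river: ρ → (-17,7,11)
river: ρ → (11,15,-13)
river: ρ → (-13,11,13)
river: ρ → (13,15,-11)
river: ρ → (-11,7,17)
river: ρ → (17,27,-1)
river: ρ → (-1,27,17)
river: ρ → (17,7,-11)
river: ρ → (-11,15,13)
ρ-cycle length = 14 (tail of 0 descent steps not counted)

14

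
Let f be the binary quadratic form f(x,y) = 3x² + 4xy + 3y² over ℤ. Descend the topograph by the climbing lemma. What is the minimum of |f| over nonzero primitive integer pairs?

translate: b→-2 (≡4 mod 6), so (3,4,3)→(3,-2,2)
flip: (3,-2,2)→(2,2,3)
reduced (well bottom): (2,2,3) with a≤c, −a<b≤a
well minimum = a = 2

2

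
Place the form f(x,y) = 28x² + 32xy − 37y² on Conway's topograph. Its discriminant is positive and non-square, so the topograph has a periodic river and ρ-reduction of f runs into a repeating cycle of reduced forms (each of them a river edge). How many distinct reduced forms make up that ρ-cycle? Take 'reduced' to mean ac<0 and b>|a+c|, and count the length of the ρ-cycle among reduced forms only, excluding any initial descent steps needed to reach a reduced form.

D = 5168, ⌊√D⌋ = 71
river: ρ → (-37,42,23)
river: ρ → (23,50,-29)
river: ρ → (-29,66,7)
river: ρ → (7,60,-56)
river: ρ → (-56,52,11)
river: ρ → (11,58,-41)
river: ρ → (-41,24,28)
river: ρ → (28,32,-37)
ρ-cycle length = 8 (tail of 0 descent steps not counted)

8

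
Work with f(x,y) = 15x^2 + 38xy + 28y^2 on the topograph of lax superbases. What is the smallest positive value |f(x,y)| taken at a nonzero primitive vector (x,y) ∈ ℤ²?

translate: b→8 (≡38 mod 30), so (15,38,28)→(15,8,5)
flip: (15,8,5)→(5,-8,15)
translate: b→2 (≡-8 mod 10), so (5,-8,15)→(5,2,12)
reduced (well bottom): (5,2,12) with a≤c, −a<b≤a
well minimum = a = 5

5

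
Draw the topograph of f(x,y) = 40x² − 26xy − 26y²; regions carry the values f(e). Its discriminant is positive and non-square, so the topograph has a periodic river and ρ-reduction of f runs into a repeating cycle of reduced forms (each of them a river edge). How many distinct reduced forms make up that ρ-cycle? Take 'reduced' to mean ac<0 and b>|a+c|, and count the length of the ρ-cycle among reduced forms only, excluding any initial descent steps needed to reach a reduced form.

D = 4836, ⌊√D⌋ = 69
descent: ρ → (-26,26,40)  [lands on river]
river: ρ → (40,54,-12)
river: ρ → (-12,66,10)
river: ρ → (10,54,-48)
river: ρ → (-48,42,16)
river: ρ → (16,54,-30)
river: ρ → (-30,66,4)
river: ρ → (4,62,-62)
river: ρ → (-62,62,4)
river: ρ → (4,66,-30)
river: ρ → (-30,54,16)
river: ρ → (16,42,-48)
river: ρ → (-48,54,10)
river: ρ → (10,66,-12)
river: ρ → (-12,54,40)
river: ρ → (40,26,-26)
ρ-cycle length = 16 (tail of 1 descent step not counted)

16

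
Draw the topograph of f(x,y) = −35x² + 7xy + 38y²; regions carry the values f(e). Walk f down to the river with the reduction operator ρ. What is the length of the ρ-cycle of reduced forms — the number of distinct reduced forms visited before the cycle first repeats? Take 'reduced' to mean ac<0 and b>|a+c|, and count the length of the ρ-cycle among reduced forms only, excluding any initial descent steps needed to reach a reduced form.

D = 5369, ⌊√D⌋ = 73
river: ρ → (38,69,-4)
river: ρ → (-4,67,55)
river: ρ → (55,43,-16)
river: ρ → (-16,53,40)
river: ρ → (40,27,-29)
river: ρ → (-29,31,38)
river: ρ → (38,45,-22)
river: ρ → (-22,43,40)
river: ρ → (40,37,-25)
river: ρ → (-25,63,14)
river: ρ → (14,49,-53)
river: ρ → (-53,57,10)
river: ρ → (10,63,-35)
river: ρ → (-35,7,38)
ρ-cycle length = 14 (tail of 0 descent steps not counted)

14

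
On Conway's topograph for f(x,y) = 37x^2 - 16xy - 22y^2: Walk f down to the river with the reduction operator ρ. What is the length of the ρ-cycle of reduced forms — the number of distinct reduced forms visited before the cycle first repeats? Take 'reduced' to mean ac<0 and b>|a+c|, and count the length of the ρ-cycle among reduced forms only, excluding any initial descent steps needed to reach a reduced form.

D = 3512, ⌊√D⌋ = 59
descent: ρ → (-22,16,37)  [lands on river]
river: ρ → (37,58,-1)
river: ρ → (-1,58,37)
river: ρ → (37,16,-22)
river: ρ → (-22,28,31)
river: ρ → (31,34,-19)
river: ρ → (-19,42,23)
river: ρ → (23,50,-11)
river: ρ → (-11,38,47)
river: ρ → (47,56,-2)
river: ρ → (-2,56,47)
river: ρ → (47,38,-11)
river: ρ → (-11,50,23)
river: ρ → (23,42,-19)
river: ρ → (-19,34,31)
river: ρ → (31,28,-22)
ρ-cycle length = 16 (tail of 1 descent step not counted)

16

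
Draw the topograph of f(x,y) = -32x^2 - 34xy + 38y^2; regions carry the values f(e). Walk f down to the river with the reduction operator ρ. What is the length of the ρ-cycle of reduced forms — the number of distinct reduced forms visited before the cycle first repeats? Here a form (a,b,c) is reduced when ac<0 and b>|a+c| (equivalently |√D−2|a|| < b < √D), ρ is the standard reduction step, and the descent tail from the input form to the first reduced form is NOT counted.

D = 6020, ⌊√D⌋ = 77
descent: ρ → (38,34,-32)  [lands on river]
river: ρ → (-32,30,40)
river: ρ → (40,50,-22)
river: ρ → (-22,38,52)
river: ρ → (52,66,-8)
river: ρ → (-8,62,68)
river: ρ → (68,74,-2)
river: ρ → (-2,74,68)
river: ρ → (68,62,-8)
river: ρ → (-8,66,52)
river: ρ → (52,38,-22)
river: ρ → (-22,50,40)
river: ρ → (40,30,-32)
river: ρ → (-32,34,38)
river: ρ → (38,42,-28)
river: ρ → (-28,70,10)
river: ρ → (10,70,-28)
river: ρ → (-28,42,38)
ρ-cycle length = 18 (tail of 1 descent step not counted)

18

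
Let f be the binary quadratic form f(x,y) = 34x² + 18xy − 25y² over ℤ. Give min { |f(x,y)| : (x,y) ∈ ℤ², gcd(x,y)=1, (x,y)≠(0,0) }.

river: ρ → (-25,32,27)
river: ρ → (27,22,-30)
river: ρ → (-30,38,19)
river: ρ → (19,38,-30)
river: ρ → (-30,22,27)
river: ρ → (27,32,-25)
river: ρ → (-25,18,34)
river: ρ → (34,50,-9)
river: ρ → (-9,58,10)
river: ρ → (10,42,-49)
river: ρ → (-49,56,3)
river: ρ → (3,58,-30)
river: ρ → (-30,2,31)
river: ρ → (31,60,-1)
river: ρ → (-1,60,31)
river: ρ → (31,2,-30)
river: ρ → (-30,58,3)
river: ρ → (3,56,-49)
river: ρ → (-49,42,10)
river: ρ → (10,58,-9)
river: ρ → (-9,50,34)
river: ρ → (34,18,-25)
closes: descent 0, river 22
min |a| on river = 1

1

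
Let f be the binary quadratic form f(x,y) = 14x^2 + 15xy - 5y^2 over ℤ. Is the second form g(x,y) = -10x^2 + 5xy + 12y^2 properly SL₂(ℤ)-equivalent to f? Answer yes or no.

D₁ = 505, D₂ = 505
river cycle of f (length 8): (-5, 15, 14), (14, 13, -6), (-6, 11, 16), (16, 21, -1), (-1, 21, 16), (16, 11, -6), (-6, 13, 14), (14, 15, -5)
river cycle of g (length 8): (12, 19, -3), (-3, 17, 18), (18, 19, -2), (-2, 21, 8), (8, 11, -12), (-12, 13, 7), (7, 15, -10), (-10, 5, 12)
cycles differ ⇒ inequivalent

no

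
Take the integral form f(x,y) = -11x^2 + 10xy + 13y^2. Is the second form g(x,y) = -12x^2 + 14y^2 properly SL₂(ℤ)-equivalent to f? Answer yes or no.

D₁ = 672, D₂ = 672
river cycle of f (length 6): (13, 16, -8), (-8, 16, 13), (13, 10, -11), (-11, 12, 12), (12, 12, -11), (-11, 10, 13)
river cycle of g (length 2): (-12, 24, 2), (2, 24, -12)
cycles differ ⇒ inequivalent

no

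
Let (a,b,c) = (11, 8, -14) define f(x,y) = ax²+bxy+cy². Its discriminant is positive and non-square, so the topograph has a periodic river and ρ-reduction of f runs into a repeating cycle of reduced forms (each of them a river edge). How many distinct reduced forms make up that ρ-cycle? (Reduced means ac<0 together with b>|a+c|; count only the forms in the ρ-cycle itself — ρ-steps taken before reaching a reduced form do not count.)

D = 680, ⌊√D⌋ = 26
river: ρ → (-14,20,5)
river: ρ → (5,20,-14)
river: ρ → (-14,8,11)
river: ρ → (11,14,-11)
river: ρ → (-11,8,14)
river: ρ → (14,20,-5)
river: ρ → (-5,20,14)
river: ρ → (14,8,-11)
river: ρ → (-11,14,11)
river: ρ → (11,8,-14)
ρ-cycle length = 10 (tail of 0 descent steps not counted)

10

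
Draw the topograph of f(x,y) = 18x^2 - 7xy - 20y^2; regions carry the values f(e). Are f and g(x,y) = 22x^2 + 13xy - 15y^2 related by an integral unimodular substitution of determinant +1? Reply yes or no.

D₁ = 1489, D₂ = 1489
river cycle of f (length 34): (-20, 7, 18), (18, 29, -9), (-9, 25, 24), (24, 23, -10), (-10, 37, 3), (3, 35, -22), (-22, 9, 16), (16, 23, -15), (-15, 37, 2), (2, 35, -33), … (24 more)
river cycle of g (length 46): (-15, 17, 20), (20, 23, -12), (-12, 25, 18), (18, 11, -19), (-19, 27, 10), (10, 33, -10), (-10, 27, 19), (19, 11, -18), (-18, 25, 12), (12, 23, -20), … (36 more)
cycles differ ⇒ inequivalent

no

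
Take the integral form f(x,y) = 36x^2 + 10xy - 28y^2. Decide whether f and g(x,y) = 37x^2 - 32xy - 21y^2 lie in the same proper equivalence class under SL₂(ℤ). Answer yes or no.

D₁ = 4132, D₂ = 4132
river cycle of f (length 78): (-28, 46, 18), (18, 62, -4), (-4, 58, 48), (48, 38, -14), (-14, 46, 36), (36, 26, -24), (-24, 22, 38), (38, 54, -8), (-8, 58, 24), (24, 38, -28), … (68 more)
river cycle of g (length 66): (-21, 32, 37), (37, 42, -16), (-16, 54, 19), (19, 60, -7), (-7, 52, 51), (51, 50, -8), (-8, 62, 9), (9, 64, -1), (-1, 64, 9), (9, 62, -8), … (56 more)
cycles differ ⇒ inequivalent

no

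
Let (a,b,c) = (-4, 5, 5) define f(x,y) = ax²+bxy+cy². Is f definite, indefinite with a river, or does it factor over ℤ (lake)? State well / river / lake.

D = b²−4ac = 5² − 4·(-4)·5 = 105
D > 0 non-square ⇒ indefinite ⇒ periodic river

river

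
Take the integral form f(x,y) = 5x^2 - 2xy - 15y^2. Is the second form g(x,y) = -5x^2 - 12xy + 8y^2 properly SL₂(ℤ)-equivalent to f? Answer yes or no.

D₁ = 304, D₂ = 304
river cycle of f (length 12): (5, 8, -12), (-12, 16, 1), (1, 16, -12), (-12, 8, 5), (5, 12, -8), (-8, 4, 9), (9, 14, -3), (-3, 16, 4), (4, 16, -3), (-3, 14, 9), … (2 more)
river cycle of g (length 12): (8, 12, -5), (-5, 8, 12), (12, 16, -1), (-1, 16, 12), (12, 8, -5), (-5, 12, 8), (8, 4, -9), (-9, 14, 3), (3, 16, -4), (-4, 16, 3), … (2 more)
cycles differ ⇒ inequivalent

no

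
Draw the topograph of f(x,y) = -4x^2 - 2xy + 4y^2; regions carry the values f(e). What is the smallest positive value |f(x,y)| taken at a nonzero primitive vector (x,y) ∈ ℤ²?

descent: ρ → (4,2,-4)  [lands on river]
river: ρ → (-4,6,2)
river: ρ → (2,6,-4)
river: ρ → (-4,2,4)
river: ρ → (4,6,-2)
river: ρ → (-2,6,4)
closes: descent 1, river 6
min |a| on river = 2

2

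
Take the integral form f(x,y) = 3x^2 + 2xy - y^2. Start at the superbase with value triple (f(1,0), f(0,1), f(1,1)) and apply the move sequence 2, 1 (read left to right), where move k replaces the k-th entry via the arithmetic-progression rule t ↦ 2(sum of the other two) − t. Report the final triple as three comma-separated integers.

start (3,-1,4) = (f(1,0),f(0,1),f(1,1))
replace slot 2: 2·(3+4) − (-1) = 15 → (3,15,4)
replace slot 1: 2·(15+4) − 3 = 35 → (35,15,4)

35,15,4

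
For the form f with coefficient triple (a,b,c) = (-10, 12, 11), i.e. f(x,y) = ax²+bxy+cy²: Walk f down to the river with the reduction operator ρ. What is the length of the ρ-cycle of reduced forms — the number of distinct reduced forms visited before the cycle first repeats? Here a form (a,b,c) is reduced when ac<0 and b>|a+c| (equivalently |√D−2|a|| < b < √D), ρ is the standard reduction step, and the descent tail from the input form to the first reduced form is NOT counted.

D = 584, ⌊√D⌋ = 24
river: ρ → (11,10,-11)
river: ρ → (-11,12,10)
river: ρ → (10,8,-13)
river: ρ → (-13,18,5)
river: ρ → (5,22,-5)
river: ρ → (-5,18,13)
river: ρ → (13,8,-10)
river: ρ → (-10,12,11)
ρ-cycle length = 8 (tail of 0 descent steps not counted)

8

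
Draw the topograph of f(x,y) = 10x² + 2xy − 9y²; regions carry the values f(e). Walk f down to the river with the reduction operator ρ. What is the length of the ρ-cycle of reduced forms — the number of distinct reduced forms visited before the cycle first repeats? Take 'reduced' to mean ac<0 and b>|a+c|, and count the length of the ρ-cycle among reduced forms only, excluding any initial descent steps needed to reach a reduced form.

D = 364, ⌊√D⌋ = 19
river: ρ → (-9,16,3)
river: ρ → (3,14,-14)
river: ρ → (-14,14,3)
river: ρ → (3,16,-9)
river: ρ → (-9,2,10)
river: ρ → (10,18,-1)
river: ρ → (-1,18,10)
river: ρ → (10,2,-9)
ρ-cycle length = 8 (tail of 0 descent steps not counted)

8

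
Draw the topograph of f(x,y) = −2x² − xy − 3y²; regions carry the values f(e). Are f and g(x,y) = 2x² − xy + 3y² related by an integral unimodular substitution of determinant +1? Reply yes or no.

D₁ = -23, D₂ = -23
f is negative-definite; reduce −f:
−f: reduced (well bottom): (2,1,3) with a≤c, −a<b≤a
flip sign back: reduced form of f is (-2,-1,-3)
g: reduced (well bottom): (2,-1,3) with a≤c, −a<b≤a
reduced forms (-2, -1, -3) vs (2, -1, 3) ⇒ inequivalent

no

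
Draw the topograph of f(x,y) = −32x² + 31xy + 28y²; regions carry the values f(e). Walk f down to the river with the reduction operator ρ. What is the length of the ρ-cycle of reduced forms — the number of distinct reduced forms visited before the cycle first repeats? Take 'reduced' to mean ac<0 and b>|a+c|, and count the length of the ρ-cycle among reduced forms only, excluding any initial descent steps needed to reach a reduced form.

D = 4545, ⌊√D⌋ = 67
river: ρ → (28,25,-35)
river: ρ → (-35,45,18)
river: ρ → (18,63,-8)
river: ρ → (-8,65,10)
river: ρ → (10,55,-38)
river: ρ → (-38,21,27)
river: ρ → (27,33,-32)
river: ρ → (-32,31,28)
ρ-cycle length = 8 (tail of 0 descent steps not counted)

8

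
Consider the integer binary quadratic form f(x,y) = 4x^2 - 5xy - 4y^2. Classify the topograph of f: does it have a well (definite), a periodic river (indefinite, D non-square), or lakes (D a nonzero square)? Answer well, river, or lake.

D = b²−4ac = (-5)² − 4·4·(-4) = 89
D > 0 non-square ⇒ indefinite ⇒ periodic river

river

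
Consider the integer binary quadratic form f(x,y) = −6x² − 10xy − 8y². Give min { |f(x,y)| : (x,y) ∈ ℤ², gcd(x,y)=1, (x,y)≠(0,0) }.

translate: b→-2 (≡10 mod 12), so (6,10,8)→(6,-2,4)
flip: (6,-2,4)→(4,2,6)
reduced (well bottom): (4,2,6) with a≤c, −a<b≤a
well minimum |f| = |-4| = 4 (negative-definite)

4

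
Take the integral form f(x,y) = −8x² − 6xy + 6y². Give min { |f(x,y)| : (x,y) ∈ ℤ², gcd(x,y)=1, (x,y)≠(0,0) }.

descent: ρ → (6,6,-8)  [lands on river]
river: ρ → (-8,10,4)
river: ρ → (4,14,-2)
river: ρ → (-2,14,4)
river: ρ → (4,10,-8)
river: ρ → (-8,6,6)
closes: descent 1, river 6
min |a| on river = 2

2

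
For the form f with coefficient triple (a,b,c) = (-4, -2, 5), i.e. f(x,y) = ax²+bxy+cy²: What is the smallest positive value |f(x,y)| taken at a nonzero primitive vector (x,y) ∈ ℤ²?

descent: ρ → (5,2,-4)  [lands on river]
river: ρ → (-4,6,3)
river: ρ → (3,6,-4)
river: ρ → (-4,2,5)
river: ρ → (5,8,-1)
river: ρ → (-1,8,5)
closes: descent 1, river 6
min |a| on river = 1

1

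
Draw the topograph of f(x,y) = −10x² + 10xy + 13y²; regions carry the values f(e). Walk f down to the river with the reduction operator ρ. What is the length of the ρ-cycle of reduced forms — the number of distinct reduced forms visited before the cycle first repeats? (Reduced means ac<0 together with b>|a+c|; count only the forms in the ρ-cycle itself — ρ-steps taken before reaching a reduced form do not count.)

D = 620, ⌊√D⌋ = 24
river: ρ → (13,16,-7)
river: ρ → (-7,12,17)
river: ρ → (17,22,-2)
river: ρ → (-2,22,17)
river: ρ → (17,12,-7)
river: ρ → (-7,16,13)
river: ρ → (13,10,-10)
river: ρ → (-10,10,13)
ρ-cycle length = 8 (tail of 0 descent steps not counted)

8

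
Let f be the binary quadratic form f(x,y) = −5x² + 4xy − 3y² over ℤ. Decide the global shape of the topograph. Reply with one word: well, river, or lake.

D = b²−4ac = 4² − 4·(-5)·(-3) = -44
D < 0 ⇒ definite ⇒ every region one sign ⇒ single well

well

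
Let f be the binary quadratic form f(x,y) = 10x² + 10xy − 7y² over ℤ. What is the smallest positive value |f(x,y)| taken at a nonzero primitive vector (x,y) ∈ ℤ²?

river: ρ → (-7,18,2)
river: ρ → (2,18,-7)
river: ρ → (-7,10,10)
river: ρ → (10,10,-7)
closes: descent 0, river 4
min |a| on river = 2

2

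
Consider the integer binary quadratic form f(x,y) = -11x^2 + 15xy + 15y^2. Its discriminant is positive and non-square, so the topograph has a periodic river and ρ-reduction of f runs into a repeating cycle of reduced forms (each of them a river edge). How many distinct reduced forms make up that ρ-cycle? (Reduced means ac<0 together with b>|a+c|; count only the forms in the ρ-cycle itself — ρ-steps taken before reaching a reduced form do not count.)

D = 885, ⌊√D⌋ = 29
river: ρ → (15,15,-11)
river: ρ → (-11,29,1)
river: ρ → (1,29,-11)
river: ρ → (-11,15,15)
ρ-cycle length = 4 (tail of 0 descent steps not counted)

4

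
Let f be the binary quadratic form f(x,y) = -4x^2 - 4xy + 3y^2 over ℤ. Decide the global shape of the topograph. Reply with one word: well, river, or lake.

D = b²−4ac = (-4)² − 4·(-4)·3 = 64
D = 8² is a perfect square ⇒ form factors over ℤ ⇒ lakes

lake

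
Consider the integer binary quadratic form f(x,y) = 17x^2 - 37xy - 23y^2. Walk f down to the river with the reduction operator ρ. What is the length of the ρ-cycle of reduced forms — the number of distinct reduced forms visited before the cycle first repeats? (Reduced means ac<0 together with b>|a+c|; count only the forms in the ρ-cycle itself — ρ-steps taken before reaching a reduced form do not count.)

D = 2933, ⌊√D⌋ = 54
descent: ρ → (-23,37,17)  [lands on river]
river: ρ → (17,31,-29)
river: ρ → (-29,27,19)
river: ρ → (19,49,-7)
river: ρ → (-7,49,19)
river: ρ → (19,27,-29)
river: ρ → (-29,31,17)
river: ρ → (17,37,-23)
river: ρ → (-23,9,31)
river: ρ → (31,53,-1)
river: ρ → (-1,53,31)
river: ρ → (31,9,-23)
ρ-cycle length = 12 (tail of 1 descent step not counted)

12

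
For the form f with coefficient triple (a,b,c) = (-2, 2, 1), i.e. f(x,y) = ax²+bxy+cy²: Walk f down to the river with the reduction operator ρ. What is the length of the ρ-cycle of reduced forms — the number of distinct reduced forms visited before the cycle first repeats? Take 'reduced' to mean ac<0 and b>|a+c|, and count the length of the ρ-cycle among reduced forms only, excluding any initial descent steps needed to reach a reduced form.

D = 12, ⌊√D⌋ = 3
river: ρ → (1,2,-2)
river: ρ → (-2,2,1)
ρ-cycle length = 2 (tail of 0 descent steps not counted)

2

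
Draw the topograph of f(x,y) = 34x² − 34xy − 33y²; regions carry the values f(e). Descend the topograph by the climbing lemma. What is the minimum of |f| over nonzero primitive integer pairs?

descent: ρ → (-33,34,34)  [lands on river]
river: ρ → (34,34,-33)
river: ρ → (-33,32,35)
river: ρ → (35,38,-30)
river: ρ → (-30,22,43)
river: ρ → (43,64,-9)
river: ρ → (-9,62,50)
river: ρ → (50,38,-21)
river: ρ → (-21,46,42)
river: ρ → (42,38,-25)
river: ρ → (-25,62,18)
river: ρ → (18,46,-49)
river: ρ → (-49,52,15)
river: ρ → (15,68,-17)
river: ρ → (-17,68,15)
river: ρ → (15,52,-49)
river: ρ → (-49,46,18)
river: ρ → (18,62,-25)
river: ρ → (-25,38,42)
river: ρ → (42,46,-21)
river: ρ → (-21,38,50)
river: ρ → (50,62,-9)
river: ρ → (-9,64,43)
river: ρ → (43,22,-30)
river: ρ → (-30,38,35)
river: ρ → (35,32,-33)
closes: descent 1, river 26
min |a| on river = 9

9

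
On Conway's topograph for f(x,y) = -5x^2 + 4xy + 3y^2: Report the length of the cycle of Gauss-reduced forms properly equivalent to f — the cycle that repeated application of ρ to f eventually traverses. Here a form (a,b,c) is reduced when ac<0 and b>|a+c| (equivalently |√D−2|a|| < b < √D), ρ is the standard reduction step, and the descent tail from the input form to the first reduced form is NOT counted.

D = 76, ⌊√D⌋ = 8
river: ρ → (3,8,-1)
river: ρ → (-1,8,3)
river: ρ → (3,4,-5)
river: ρ → (-5,6,2)
river: ρ → (2,6,-5)
river: ρ → (-5,4,3)
ρ-cycle length = 6 (tail of 0 descent steps not counted)

6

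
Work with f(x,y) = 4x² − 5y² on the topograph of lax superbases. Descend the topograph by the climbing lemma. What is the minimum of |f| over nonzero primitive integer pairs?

descent: ρ → (-5,0,4)
descent: ρ → (4,8,-1)  [lands on river]
river: ρ → (-1,8,4)
closes: descent 2, river 2
min |a| on river = 1

1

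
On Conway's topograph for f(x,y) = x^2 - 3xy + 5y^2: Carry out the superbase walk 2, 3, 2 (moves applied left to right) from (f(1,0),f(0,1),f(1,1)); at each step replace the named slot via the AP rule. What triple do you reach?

start (1,5,3) = (f(1,0),f(0,1),f(1,1))
replace slot 2: 2·(1+3) − 5 = 3 → (1,3,3)
replace slot 3: 2·(1+3) − 3 = 5 → (1,3,5)
replace slot 2: 2·(1+5) − 3 = 9 → (1,9,5)

1,9,5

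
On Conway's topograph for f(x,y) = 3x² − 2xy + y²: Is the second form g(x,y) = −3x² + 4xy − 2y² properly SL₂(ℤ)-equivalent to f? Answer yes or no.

D₁ = -8, D₂ = -8
f: flip: (3,-2,1)→(1,2,3)
f: translate: b→0 (≡2 mod 2), so (1,2,3)→(1,0,2)
f: reduced (well bottom): (1,0,2) with a≤c, −a<b≤a
g is negative-definite; reduce −g:
−g: translate: b→2 (≡-4 mod 6), so (3,-4,2)→(3,2,1)
−g: flip: (3,2,1)→(1,-2,3)
−g: translate: b→0 (≡-2 mod 2), so (1,-2,3)→(1,0,2)
−g: reduced (well bottom): (1,0,2) with a≤c, −a<b≤a
flip sign back: reduced form of g is (-1,0,-2)
reduced forms (1, 0, 2) vs (-1, 0, -2) ⇒ inequivalent

no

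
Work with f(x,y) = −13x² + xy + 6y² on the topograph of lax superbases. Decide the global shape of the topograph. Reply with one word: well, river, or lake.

D = b²−4ac = 1² − 4·(-13)·6 = 313
D > 0 non-square ⇒ indefinite ⇒ periodic river

river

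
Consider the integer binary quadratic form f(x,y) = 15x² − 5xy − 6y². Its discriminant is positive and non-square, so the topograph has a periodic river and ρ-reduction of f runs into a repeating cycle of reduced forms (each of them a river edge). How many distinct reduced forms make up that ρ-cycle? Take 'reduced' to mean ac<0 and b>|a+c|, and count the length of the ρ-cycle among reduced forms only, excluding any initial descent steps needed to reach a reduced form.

D = 385, ⌊√D⌋ = 19
descent: ρ → (-6,17,4)  [lands on river]
river: ρ → (4,15,-10)
river: ρ → (-10,5,9)
river: ρ → (9,13,-6)
river: ρ → (-6,11,11)
river: ρ → (11,11,-6)
river: ρ → (-6,13,9)
river: ρ → (9,5,-10)
river: ρ → (-10,15,4)
river: ρ → (4,17,-6)
river: ρ → (-6,19,1)
river: ρ → (1,19,-6)
ρ-cycle length = 12 (tail of 1 descent step not counted)

12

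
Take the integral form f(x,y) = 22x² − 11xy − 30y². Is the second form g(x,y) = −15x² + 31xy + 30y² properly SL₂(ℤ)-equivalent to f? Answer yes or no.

D₁ = 2761, D₂ = 2761
river cycle of f (length 74): (-30, 11, 22), (22, 33, -19), (-19, 43, 12), (12, 29, -40), (-40, 51, 1), (1, 51, -40), (-40, 29, 12), (12, 43, -19), (-19, 33, 22), (22, 11, -30), … (64 more)
river cycle of g (length 74): (30, 29, -16), (-16, 35, 24), (24, 13, -27), (-27, 41, 10), (10, 39, -31), (-31, 23, 18), (18, 49, -5), (-5, 51, 8), (8, 45, -23), (-23, 47, 6), … (64 more)
cycles differ ⇒ inequivalent

no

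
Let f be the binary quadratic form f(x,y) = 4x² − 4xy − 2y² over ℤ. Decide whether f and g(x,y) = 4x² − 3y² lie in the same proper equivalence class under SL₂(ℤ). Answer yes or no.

D₁ = 48, D₂ = 48
river cycle of f (length 2): (-2, 4, 4), (4, 4, -2)
river cycle of g (length 2): (-3, 6, 1), (1, 6, -3)
cycles differ ⇒ inequivalent

no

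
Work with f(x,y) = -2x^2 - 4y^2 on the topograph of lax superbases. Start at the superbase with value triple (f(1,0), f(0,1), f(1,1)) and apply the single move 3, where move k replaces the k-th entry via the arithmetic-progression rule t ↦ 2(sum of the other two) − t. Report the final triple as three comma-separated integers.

start (-2,-4,-6) = (f(1,0),f(0,1),f(1,1))
replace slot 3: 2·((-2)+(-4)) − (-6) = -6 → (-2,-4,-6)

-2,-4,-6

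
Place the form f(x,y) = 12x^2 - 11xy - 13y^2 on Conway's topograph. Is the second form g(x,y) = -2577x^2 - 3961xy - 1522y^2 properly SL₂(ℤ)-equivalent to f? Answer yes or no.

D₁ = 745, D₂ = 745
river cycle of f (length 18): (-13, 11, 12), (12, 13, -12), (-12, 11, 13), (13, 15, -10), (-10, 25, 3), (3, 23, -18), (-18, 13, 8), (8, 19, -12), (-12, 5, 15), (15, 25, -2), … (8 more)
river cycle of g (length 18): (-13, 11, 12), (12, 13, -12), (-12, 11, 13), (13, 15, -10), (-10, 25, 3), (3, 23, -18), (-18, 13, 8), (8, 19, -12), (-12, 5, 15), (15, 25, -2), … (8 more)
cycles coincide ⇒ equivalent

yes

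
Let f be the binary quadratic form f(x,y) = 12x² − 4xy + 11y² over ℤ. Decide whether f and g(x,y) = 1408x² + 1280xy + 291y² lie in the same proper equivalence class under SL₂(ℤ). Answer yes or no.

D₁ = -512, D₂ = -512
f: flip: (12,-4,11)→(11,4,12)
f: reduced (well bottom): (11,4,12) with a≤c, −a<b≤a
g: flip: (1408,1280,291)→(291,-1280,1408)
g: translate: b→-116 (≡-1280 mod 582), so (291,-1280,1408)→(291,-116,12)
g: flip: (291,-116,12)→(12,116,291)
g: translate: b→-4 (≡116 mod 24), so (12,116,291)→(12,-4,11)
g: flip: (12,-4,11)→(11,4,12)
g: reduced (well bottom): (11,4,12) with a≤c, −a<b≤a
reduced forms (11, 4, 12) vs (11, 4, 12) ⇒ equivalent

yes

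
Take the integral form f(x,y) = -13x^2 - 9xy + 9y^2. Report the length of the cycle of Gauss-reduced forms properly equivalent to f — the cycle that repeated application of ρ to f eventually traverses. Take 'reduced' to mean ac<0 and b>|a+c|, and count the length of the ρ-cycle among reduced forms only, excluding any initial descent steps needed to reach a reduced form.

D = 549, ⌊√D⌋ = 23
descent: ρ → (9,9,-13)  [lands on river]
river: ρ → (-13,17,5)
river: ρ → (5,23,-1)
river: ρ → (-1,23,5)
river: ρ → (5,17,-13)
river: ρ → (-13,9,9)
ρ-cycle length = 6 (tail of 1 descent step not counted)

6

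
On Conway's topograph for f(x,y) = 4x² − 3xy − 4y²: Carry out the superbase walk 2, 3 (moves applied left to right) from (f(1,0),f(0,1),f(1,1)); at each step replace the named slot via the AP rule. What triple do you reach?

start (4,-4,-3) = (f(1,0),f(0,1),f(1,1))
replace slot 2: 2·(4+(-3)) − (-4) = 6 → (4,6,-3)
replace slot 3: 2·(4+6) − (-3) = 23 → (4,6,23)

4,6,23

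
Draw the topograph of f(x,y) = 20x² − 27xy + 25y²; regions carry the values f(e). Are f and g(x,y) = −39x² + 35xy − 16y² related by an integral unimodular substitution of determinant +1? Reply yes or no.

D₁ = -1271, D₂ = -1271
f: translate: b→13 (≡-27 mod 40), so (20,-27,25)→(20,13,18)
f: flip: (20,13,18)→(18,-13,20)
f: reduced (well bottom): (18,-13,20) with a≤c, −a<b≤a
g is negative-definite; reduce −g:
−g: flip: (39,-35,16)→(16,35,39)
−g: translate: b→3 (≡35 mod 32), so (16,35,39)→(16,3,20)
−g: reduced (well bottom): (16,3,20) with a≤c, −a<b≤a
flip sign back: reduced form of g is (-16,-3,-20)
reduced forms (18, -13, 20) vs (-16, -3, -20) ⇒ inequivalent

no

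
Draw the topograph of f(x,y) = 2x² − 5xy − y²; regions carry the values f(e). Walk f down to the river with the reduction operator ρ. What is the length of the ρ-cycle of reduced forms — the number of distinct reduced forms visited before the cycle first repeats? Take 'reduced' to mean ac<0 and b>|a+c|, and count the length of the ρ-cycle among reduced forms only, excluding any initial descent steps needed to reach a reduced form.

D = 33, ⌊√D⌋ = 5
descent: ρ → (-1,5,2)  [lands on river]
river: ρ → (2,3,-3)
river: ρ → (-3,3,2)
river: ρ → (2,5,-1)
ρ-cycle length = 4 (tail of 1 descent step not counted)

4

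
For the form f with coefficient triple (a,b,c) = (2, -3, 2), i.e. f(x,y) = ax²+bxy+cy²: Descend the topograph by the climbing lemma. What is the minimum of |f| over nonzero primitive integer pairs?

translate: b→1 (≡-3 mod 4), so (2,-3,2)→(2,1,1)
flip: (2,1,1)→(1,-1,2)
translate: b→1 (≡-1 mod 2), so (1,-1,2)→(1,1,2)
reduced (well bottom): (1,1,2) with a≤c, −a<b≤a
well minimum = a = 1

1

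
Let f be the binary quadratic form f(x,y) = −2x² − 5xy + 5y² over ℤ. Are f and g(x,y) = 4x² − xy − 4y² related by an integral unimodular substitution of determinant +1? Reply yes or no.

D₁ = 65, D₂ = 65
river cycle of f (length 6): (5, 5, -2), (-2, 7, 2), (2, 5, -5), (-5, 5, 2), (2, 7, -2), (-2, 5, 5)
river cycle of g (length 6): (-4, 1, 4), (4, 7, -1), (-1, 7, 4), (4, 1, -4), (-4, 7, 1), (1, 7, -4)
cycles differ ⇒ inequivalent

no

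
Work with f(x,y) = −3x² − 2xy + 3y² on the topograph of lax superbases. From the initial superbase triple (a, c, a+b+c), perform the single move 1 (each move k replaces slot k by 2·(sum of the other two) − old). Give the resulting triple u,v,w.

start (-3,3,-2) = (f(1,0),f(0,1),f(1,1))
replace slot 1: 2·(3+(-2)) − (-3) = 5 → (5,3,-2)

5,3,-2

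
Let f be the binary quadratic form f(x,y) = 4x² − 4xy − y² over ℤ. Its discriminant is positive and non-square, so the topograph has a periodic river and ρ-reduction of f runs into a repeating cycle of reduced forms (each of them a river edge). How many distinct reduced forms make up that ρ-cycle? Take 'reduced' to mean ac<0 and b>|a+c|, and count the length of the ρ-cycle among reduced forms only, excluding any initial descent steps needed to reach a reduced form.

D = 32, ⌊√D⌋ = 5
descent: ρ → (-1,4,4)  [lands on river]
river: ρ → (4,4,-1)
ρ-cycle length = 2 (tail of 1 descent step not counted)

2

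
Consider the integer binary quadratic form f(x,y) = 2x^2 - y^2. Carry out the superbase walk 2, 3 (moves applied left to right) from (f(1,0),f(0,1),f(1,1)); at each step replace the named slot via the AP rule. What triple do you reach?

start (2,-1,1) = (f(1,0),f(0,1),f(1,1))
replace slot 2: 2·(2+1) − (-1) = 7 → (2,7,1)
replace slot 3: 2·(2+7) − 1 = 17 → (2,7,17)

2,7,17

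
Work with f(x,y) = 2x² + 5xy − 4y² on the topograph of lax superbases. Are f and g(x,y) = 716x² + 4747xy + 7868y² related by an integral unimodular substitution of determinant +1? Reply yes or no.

D₁ = 57, D₂ = 57
river cycle of f (length 6): (-4, 3, 3), (3, 3, -4), (-4, 5, 2), (2, 7, -1), (-1, 7, 2), (2, 5, -4)
river cycle of g (length 6): (2, 5, -4), (-4, 3, 3), (3, 3, -4), (-4, 5, 2), (2, 7, -1), (-1, 7, 2)
cycles coincide ⇒ equivalent

yes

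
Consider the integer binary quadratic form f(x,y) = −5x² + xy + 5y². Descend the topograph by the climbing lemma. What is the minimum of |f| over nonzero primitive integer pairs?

river: ρ → (5,9,-1)
river: ρ → (-1,9,5)
river: ρ → (5,1,-5)
river: ρ → (-5,9,1)
river: ρ → (1,9,-5)
river: ρ → (-5,1,5)
closes: descent 0, river 6
min |a| on river = 1

1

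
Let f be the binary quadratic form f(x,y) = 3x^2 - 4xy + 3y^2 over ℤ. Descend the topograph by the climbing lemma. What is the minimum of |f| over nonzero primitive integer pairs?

translate: b→2 (≡-4 mod 6), so (3,-4,3)→(3,2,2)
flip: (3,2,2)→(2,-2,3)
translate: b→2 (≡-2 mod 4), so (2,-2,3)→(2,2,3)
reduced (well bottom): (2,2,3) with a≤c, −a<b≤a
well minimum = a = 2

2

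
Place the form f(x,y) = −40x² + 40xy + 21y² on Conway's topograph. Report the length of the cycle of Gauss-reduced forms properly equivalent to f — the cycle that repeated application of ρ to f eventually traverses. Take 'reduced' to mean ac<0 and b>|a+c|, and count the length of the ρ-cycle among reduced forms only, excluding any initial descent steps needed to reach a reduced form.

D = 4960, ⌊√D⌋ = 70
river: ρ → (21,44,-36)
river: ρ → (-36,28,29)
river: ρ → (29,30,-35)
river: ρ → (-35,40,24)
river: ρ → (24,56,-19)
river: ρ → (-19,58,21)
river: ρ → (21,68,-4)
river: ρ → (-4,68,21)
river: ρ → (21,58,-19)
river: ρ → (-19,56,24)
river: ρ → (24,40,-35)
river: ρ → (-35,30,29)
river: ρ → (29,28,-36)
river: ρ → (-36,44,21)
river: ρ → (21,40,-40)
river: ρ → (-40,40,21)
ρ-cycle length = 16 (tail of 0 descent steps not counted)

16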